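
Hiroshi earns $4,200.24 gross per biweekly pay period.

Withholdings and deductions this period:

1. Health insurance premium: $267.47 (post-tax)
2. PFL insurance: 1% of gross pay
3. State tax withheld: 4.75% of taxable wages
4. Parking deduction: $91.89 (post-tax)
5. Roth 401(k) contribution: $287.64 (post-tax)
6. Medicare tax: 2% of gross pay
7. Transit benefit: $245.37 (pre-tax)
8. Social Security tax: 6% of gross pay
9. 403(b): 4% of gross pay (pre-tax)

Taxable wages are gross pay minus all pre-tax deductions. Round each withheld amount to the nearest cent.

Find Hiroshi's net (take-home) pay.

403(b): $4,200.24 × 0.04 = $168.01
Transit benefit: $245.37
Pre-tax total = $168.01 + $245.37 = $413.38
Taxable wages = $4,200.24 − $413.38 = $3,786.86
State tax withheld: $3,786.86 × 0.0475 = $179.88
PFL insurance: $4,200.24 × 0.01 = $42.00
Social Security tax: $4,200.24 × 0.06 = $252.01
Medicare tax: $4,200.24 × 0.02 = $84.00
Roth 401(k) contribution: $287.64
Parking deduction: $91.89
Health insurance premium: $267.47
Total deductions = $168.01 + $245.37 + $179.88 + $42.00 + $252.01 + $84.00 + $287.64 + $91.89 + $267.47 = $1,618.27
Net pay = $4,200.24 − $1,618.27 = $2,581.97

$2,581.97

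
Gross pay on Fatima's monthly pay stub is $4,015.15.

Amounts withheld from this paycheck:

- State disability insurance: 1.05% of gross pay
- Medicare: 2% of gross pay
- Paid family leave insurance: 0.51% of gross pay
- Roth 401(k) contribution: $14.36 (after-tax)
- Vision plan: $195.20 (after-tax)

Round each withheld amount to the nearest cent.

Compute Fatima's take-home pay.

$3,662.65

Paid family leave insurance: $4,015.15 × 0.0051 = $20.48
Medicare: $4,015.15 × 0.02 = $80.30
State disability insurance: $4,015.15 × 0.0105 = $42.16
Roth 401(k) contribution: $14.36
Vision plan: $195.20
Total deductions = $20.48 + $80.30 + $42.16 + $14.36 + $195.20 = $352.50
Net pay = $4,015.15 − $352.50 = $3,662.65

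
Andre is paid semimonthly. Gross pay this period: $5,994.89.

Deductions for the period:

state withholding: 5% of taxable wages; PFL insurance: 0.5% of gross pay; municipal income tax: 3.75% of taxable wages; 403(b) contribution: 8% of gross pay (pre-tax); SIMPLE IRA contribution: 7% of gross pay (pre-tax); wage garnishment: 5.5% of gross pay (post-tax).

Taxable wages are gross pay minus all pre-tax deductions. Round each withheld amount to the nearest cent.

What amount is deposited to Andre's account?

403(b) contribution: $5,994.89 × 0.08 = $479.59
SIMPLE IRA contribution: $5,994.89 × 0.07 = $419.64
Pre-tax total = $479.59 + $419.64 = $899.23
Taxable wages = $5,994.89 − $899.23 = $5,095.66
Municipal income tax: $5,095.66 × 0.0375 = $191.09
State withholding: $5,095.66 × 0.05 = $254.78
PFL insurance: $5,994.89 × 0.005 = $29.97
Wage garnishment: $5,994.89 × 0.055 = $329.72
Total deductions = $479.59 + $419.64 + $191.09 + $254.78 + $29.97 + $329.72 = $1,704.79
Net pay = $5,994.89 − $1,704.79 = $4,290.10

$4,290.10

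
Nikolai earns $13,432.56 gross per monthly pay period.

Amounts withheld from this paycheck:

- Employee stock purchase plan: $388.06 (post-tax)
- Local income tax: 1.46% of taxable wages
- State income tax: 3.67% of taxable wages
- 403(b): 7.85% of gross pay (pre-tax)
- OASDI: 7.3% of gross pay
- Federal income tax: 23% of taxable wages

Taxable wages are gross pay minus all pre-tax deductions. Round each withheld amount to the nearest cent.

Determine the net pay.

$7,527.50

403(b): $13,432.56 × 0.0785 = $1,054.46
Taxable wages = $13,432.56 − $1,054.46 = $12,378.10
Local income tax: $12,378.10 × 0.0146 = $180.72
Federal income tax: $12,378.10 × 0.23 = $2,846.96
State income tax: $12,378.10 × 0.0367 = $454.28
OASDI: $13,432.56 × 0.073 = $980.58
Employee stock purchase plan: $388.06
Total deductions = $1,054.46 + $180.72 + $2,846.96 + $454.28 + $980.58 + $388.06 = $5,905.06
Net pay = $13,432.56 − $5,905.06 = $7,527.50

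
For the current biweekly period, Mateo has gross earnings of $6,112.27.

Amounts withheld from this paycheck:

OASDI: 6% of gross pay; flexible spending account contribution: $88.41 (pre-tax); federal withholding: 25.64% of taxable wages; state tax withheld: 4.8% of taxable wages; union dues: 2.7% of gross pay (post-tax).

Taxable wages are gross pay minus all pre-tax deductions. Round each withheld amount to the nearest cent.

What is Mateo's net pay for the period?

Flexible spending account contribution: $88.41
Taxable wages = $6,112.27 − $88.41 = $6,023.86
State tax withheld: $6,023.86 × 0.048 = $289.15
Federal withholding: $6,023.86 × 0.2564 = $1,544.52
OASDI: $6,112.27 × 0.06 = $366.74
Union dues: $6,112.27 × 0.027 = $165.03
Total deductions = $88.41 + $289.15 + $1,544.52 + $366.74 + $165.03 = $2,453.85
Net pay = $6,112.27 − $2,453.85 = $3,658.42

$3,658.42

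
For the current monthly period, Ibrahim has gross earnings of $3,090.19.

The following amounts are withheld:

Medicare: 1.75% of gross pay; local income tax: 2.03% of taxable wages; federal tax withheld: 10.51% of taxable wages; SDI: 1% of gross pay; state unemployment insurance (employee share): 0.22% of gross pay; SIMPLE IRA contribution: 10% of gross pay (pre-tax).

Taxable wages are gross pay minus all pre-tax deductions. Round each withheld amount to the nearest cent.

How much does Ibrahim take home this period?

SIMPLE IRA contribution: $3,090.19 × 0.1 = $309.02
Taxable wages = $3,090.19 − $309.02 = $2,781.17
Federal tax withheld: $2,781.17 × 0.1051 = $292.30
Local income tax: $2,781.17 × 0.0203 = $56.46
SDI: $3,090.19 × 0.01 = $30.90
Medicare: $3,090.19 × 0.0175 = $54.08
State unemployment insurance (employee share): $3,090.19 × 0.0022 = $6.80
Total deductions = $309.02 + $292.30 + $56.46 + $30.90 + $54.08 + $6.80 = $749.56
Net pay = $3,090.19 − $749.56 = $2,340.63

$2,340.63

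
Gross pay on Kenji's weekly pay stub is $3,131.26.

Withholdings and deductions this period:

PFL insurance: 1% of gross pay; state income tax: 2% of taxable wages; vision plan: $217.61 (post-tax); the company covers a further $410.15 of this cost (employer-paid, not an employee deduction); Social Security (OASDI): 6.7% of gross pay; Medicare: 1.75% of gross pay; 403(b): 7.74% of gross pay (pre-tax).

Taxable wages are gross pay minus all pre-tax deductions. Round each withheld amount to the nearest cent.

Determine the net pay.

403(b): $3,131.26 × 0.0774 = $242.36
Taxable wages = $3,131.26 − $242.36 = $2,888.90
State income tax: $2,888.90 × 0.02 = $57.78
PFL insurance: $3,131.26 × 0.01 = $31.31
Medicare: $3,131.26 × 0.0175 = $54.80
Social Security (OASDI): $3,131.26 × 0.067 = $209.79
Vision plan: $217.61
(Employer's $410.15 toward vision plan is not withheld from the employee.)
Total deductions = $242.36 + $57.78 + $31.31 + $54.80 + $209.79 + $217.61 = $813.65
Net pay = $3,131.26 − $813.65 = $2,317.61

$2,317.61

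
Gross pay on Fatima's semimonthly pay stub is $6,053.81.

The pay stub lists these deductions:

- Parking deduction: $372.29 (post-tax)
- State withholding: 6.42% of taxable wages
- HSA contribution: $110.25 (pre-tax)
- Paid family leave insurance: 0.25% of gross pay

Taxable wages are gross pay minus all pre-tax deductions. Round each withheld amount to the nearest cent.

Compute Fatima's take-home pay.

HSA contribution: $110.25
Taxable wages = $6,053.81 − $110.25 = $5,943.56
State withholding: $5,943.56 × 0.0642 = $381.58
Paid family leave insurance: $6,053.81 × 0.0025 = $15.13
Parking deduction: $372.29
Total deductions = $110.25 + $381.58 + $15.13 + $372.29 = $879.25
Net pay = $6,053.81 − $879.25 = $5,174.56

$5,174.56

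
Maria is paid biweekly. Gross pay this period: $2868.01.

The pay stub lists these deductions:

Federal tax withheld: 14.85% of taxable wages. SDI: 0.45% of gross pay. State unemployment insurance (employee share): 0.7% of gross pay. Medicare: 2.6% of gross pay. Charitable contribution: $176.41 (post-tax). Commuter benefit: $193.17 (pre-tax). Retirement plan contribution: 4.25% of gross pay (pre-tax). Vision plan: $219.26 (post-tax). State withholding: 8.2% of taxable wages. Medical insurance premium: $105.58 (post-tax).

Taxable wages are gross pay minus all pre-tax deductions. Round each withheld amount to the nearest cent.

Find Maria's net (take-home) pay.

$1355.69

Retirement plan contribution: $2868.01 × 0.0425 = $121.89
Commuter benefit: $193.17
Pre-tax total = $121.89 + $193.17 = $315.06
Taxable wages = $2868.01 − $315.06 = $2552.95
State withholding: $2552.95 × 0.082 = $209.34
Federal tax withheld: $2552.95 × 0.1485 = $379.11
Medicare: $2868.01 × 0.026 = $74.57
SDI: $2868.01 × 0.0045 = $12.91
State unemployment insurance (employee share): $2868.01 × 0.007 = $20.08
Vision plan: $219.26
Charitable contribution: $176.41
Medical insurance premium: $105.58
Total deductions = $121.89 + $193.17 + $209.34 + $379.11 + $74.57 + $12.91 + $20.08 + $219.26 + $176.41 + $105.58 = $1512.32
Net pay = $2868.01 − $1512.32 = $1355.69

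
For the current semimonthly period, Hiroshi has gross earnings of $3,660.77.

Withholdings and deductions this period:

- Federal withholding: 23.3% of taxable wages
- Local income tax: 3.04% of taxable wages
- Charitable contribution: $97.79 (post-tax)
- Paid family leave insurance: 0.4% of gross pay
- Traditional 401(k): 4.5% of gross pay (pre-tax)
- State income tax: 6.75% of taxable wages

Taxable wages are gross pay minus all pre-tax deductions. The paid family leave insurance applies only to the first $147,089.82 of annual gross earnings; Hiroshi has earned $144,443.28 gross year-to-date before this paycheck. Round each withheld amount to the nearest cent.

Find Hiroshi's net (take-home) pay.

$2,230.82

Traditional 401(k): $3,660.77 × 0.045 = $164.73
Taxable wages = $3,660.77 − $164.73 = $3,496.04
Federal withholding: $3,496.04 × 0.233 = $814.58
State income tax: $3,496.04 × 0.0675 = $235.98
Local income tax: $3,496.04 × 0.0304 = $106.28
Paid family leave insurance: only $147,089.82 − $144,443.28 = $2,646.54 of this check is subject → $2,646.54 × 0.004 = $10.59
Charitable contribution: $97.79
Total deductions = $164.73 + $814.58 + $235.98 + $106.28 + $10.59 + $97.79 = $1,429.95
Net pay = $3,660.77 − $1,429.95 = $2,230.82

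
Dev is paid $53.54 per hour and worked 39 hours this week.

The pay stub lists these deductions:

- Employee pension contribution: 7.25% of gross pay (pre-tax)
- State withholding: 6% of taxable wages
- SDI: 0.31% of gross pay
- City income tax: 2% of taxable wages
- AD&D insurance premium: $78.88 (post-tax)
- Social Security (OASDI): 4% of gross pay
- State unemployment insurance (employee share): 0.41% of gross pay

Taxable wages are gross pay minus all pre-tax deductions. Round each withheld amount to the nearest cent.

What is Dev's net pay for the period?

Gross pay: 39 × $53.54 = $2,088.06
Employee pension contribution: $2,088.06 × 0.0725 = $151.38
Taxable wages = $2,088.06 − $151.38 = $1,936.68
State withholding: $1,936.68 × 0.06 = $116.20
City income tax: $1,936.68 × 0.02 = $38.73
Social Security (OASDI): $2,088.06 × 0.04 = $83.52
SDI: $2,088.06 × 0.0031 = $6.47
State unemployment insurance (employee share): $2,088.06 × 0.0041 = $8.56
AD&D insurance premium: $78.88
Total deductions = $151.38 + $116.20 + $38.73 + $83.52 + $6.47 + $8.56 + $78.88 = $483.74
Net pay = $2,088.06 − $483.74 = $1,604.32

$1,604.32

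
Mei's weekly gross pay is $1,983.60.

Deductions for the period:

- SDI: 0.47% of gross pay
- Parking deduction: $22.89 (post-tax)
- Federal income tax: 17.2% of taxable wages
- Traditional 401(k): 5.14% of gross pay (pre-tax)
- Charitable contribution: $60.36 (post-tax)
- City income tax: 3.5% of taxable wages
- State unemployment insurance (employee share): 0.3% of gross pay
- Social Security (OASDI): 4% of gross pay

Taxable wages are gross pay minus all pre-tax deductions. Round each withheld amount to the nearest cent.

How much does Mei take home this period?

$1,314.28

Traditional 401(k): $1,983.60 × 0.0514 = $101.96
Taxable wages = $1,983.60 − $101.96 = $1,881.64
Federal income tax: $1,881.64 × 0.172 = $323.64
City income tax: $1,881.64 × 0.035 = $65.86
State unemployment insurance (employee share): $1,983.60 × 0.003 = $5.95
Social Security (OASDI): $1,983.60 × 0.04 = $79.34
SDI: $1,983.60 × 0.0047 = $9.32
Parking deduction: $22.89
Charitable contribution: $60.36
Total deductions = $101.96 + $323.64 + $65.86 + $5.95 + $79.34 + $9.32 + $22.89 + $60.36 = $669.32
Net pay = $1,983.60 − $669.32 = $1,314.28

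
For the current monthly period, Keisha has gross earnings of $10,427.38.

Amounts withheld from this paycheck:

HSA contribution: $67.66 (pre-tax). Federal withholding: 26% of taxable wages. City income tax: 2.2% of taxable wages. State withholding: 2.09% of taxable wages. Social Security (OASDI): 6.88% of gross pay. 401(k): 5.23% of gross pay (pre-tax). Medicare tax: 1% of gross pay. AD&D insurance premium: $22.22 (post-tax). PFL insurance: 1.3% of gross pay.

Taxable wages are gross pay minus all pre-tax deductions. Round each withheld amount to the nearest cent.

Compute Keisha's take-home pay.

$5,862.14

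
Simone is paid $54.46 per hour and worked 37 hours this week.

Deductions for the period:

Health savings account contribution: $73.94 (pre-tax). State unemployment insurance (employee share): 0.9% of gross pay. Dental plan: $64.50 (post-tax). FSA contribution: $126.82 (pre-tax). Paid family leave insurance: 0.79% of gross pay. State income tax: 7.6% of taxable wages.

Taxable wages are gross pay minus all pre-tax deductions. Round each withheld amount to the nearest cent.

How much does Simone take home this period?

$1577.82

Gross pay: 37 × $54.46 = $2015.02
FSA contribution: $126.82
Health savings account contribution: $73.94
Pre-tax total = $126.82 + $73.94 = $200.76
Taxable wages = $2015.02 − $200.76 = $1814.26
State income tax: $1814.26 × 0.076 = $137.88
Paid family leave insurance: $2015.02 × 0.0079 = $15.92
State unemployment insurance (employee share): $2015.02 × 0.009 = $18.14
Dental plan: $64.50
Total deductions = $126.82 + $73.94 + $137.88 + $15.92 + $18.14 + $64.50 = $437.20
Net pay = $2015.02 − $437.20 = $1577.82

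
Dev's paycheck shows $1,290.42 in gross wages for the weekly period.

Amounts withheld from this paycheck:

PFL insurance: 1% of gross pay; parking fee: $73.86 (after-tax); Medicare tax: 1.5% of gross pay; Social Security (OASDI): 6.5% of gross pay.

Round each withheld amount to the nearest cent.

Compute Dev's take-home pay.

PFL insurance: $1,290.42 × 0.01 = $12.90
Medicare tax: $1,290.42 × 0.015 = $19.36
Social Security (OASDI): $1,290.42 × 0.065 = $83.88
Parking fee: $73.86
Total deductions = $12.90 + $19.36 + $83.88 + $73.86 = $190.00
Net pay = $1,290.42 − $190.00 = $1,100.42

$1,100.42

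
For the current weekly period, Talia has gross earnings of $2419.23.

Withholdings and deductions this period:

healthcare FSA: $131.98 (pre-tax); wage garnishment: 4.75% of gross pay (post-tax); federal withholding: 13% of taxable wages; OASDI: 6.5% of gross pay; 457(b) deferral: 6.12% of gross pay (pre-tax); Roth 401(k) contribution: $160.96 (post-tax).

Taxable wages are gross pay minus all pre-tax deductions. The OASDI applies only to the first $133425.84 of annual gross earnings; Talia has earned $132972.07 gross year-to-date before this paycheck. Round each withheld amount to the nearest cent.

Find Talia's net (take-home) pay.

$1555.73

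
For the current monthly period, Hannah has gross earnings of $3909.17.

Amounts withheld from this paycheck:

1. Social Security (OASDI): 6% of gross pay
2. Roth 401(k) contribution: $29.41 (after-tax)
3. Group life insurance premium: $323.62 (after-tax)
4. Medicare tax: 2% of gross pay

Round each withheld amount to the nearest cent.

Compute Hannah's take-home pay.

$3243.41

Medicare tax: $3909.17 × 0.02 = $78.18
Social Security (OASDI): $3909.17 × 0.06 = $234.55
Group life insurance premium: $323.62
Roth 401(k) contribution: $29.41
Total deductions = $78.18 + $234.55 + $323.62 + $29.41 = $665.76
Net pay = $3909.17 − $665.76 = $3243.41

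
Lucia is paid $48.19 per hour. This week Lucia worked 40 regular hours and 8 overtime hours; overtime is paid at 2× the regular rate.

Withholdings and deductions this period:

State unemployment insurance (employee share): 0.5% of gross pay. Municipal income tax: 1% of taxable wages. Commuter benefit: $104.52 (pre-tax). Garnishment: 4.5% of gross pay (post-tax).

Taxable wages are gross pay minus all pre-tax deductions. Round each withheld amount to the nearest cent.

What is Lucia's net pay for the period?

Regular pay: 40 × $48.19 = $1927.60
Overtime pay: 8 × $48.19 × 2 = $771.04
Gross pay = $1927.60 + $771.04 = $2698.64
Commuter benefit: $104.52
Taxable wages = $2698.64 − $104.52 = $2594.12
Municipal income tax: $2594.12 × 0.01 = $25.94
State unemployment insurance (employee share): $2698.64 × 0.005 = $13.49
Garnishment: $2698.64 × 0.045 = $121.44
Total deductions = $104.52 + $25.94 + $13.49 + $121.44 = $265.39
Net pay = $2698.64 − $265.39 = $2433.25

$2433.25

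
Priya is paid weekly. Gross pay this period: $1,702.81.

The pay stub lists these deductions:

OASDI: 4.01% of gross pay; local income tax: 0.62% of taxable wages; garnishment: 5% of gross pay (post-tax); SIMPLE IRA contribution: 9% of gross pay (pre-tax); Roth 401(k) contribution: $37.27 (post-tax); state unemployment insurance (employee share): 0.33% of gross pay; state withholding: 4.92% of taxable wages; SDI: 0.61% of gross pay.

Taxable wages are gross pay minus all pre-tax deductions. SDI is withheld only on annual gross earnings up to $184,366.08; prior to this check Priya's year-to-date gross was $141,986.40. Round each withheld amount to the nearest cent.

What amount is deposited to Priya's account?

$1,257.01

SIMPLE IRA contribution: $1,702.81 × 0.09 = $153.25
Taxable wages = $1,702.81 − $153.25 = $1,549.56
Local income tax: $1,549.56 × 0.0062 = $9.61
State withholding: $1,549.56 × 0.0492 = $76.24
State unemployment insurance (employee share): $1,702.81 × 0.0033 = $5.62
OASDI: $1,702.81 × 0.0401 = $68.28
SDI: cap not yet reached, full $1,702.81 is subject → $1,702.81 × 0.0061 = $10.39
Roth 401(k) contribution: $37.27
Garnishment: $1,702.81 × 0.05 = $85.14
Total deductions = $153.25 + $9.61 + $76.24 + $5.62 + $68.28 + $10.39 + $37.27 + $85.14 = $445.80
Net pay = $1,702.81 − $445.80 = $1,257.01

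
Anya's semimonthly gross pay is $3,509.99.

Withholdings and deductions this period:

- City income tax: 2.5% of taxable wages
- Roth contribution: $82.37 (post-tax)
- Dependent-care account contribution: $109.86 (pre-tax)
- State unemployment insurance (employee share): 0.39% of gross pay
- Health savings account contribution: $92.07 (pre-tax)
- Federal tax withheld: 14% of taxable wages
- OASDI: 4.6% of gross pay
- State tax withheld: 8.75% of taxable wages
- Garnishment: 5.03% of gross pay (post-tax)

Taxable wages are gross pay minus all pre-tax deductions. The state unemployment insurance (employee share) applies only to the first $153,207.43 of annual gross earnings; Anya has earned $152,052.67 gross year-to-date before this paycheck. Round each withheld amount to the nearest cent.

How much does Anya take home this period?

Health savings account contribution: $92.07
Dependent-care account contribution: $109.86
Pre-tax total = $92.07 + $109.86 = $201.93
Taxable wages = $3,509.99 − $201.93 = $3,308.06
State tax withheld: $3,308.06 × 0.0875 = $289.46
Federal tax withheld: $3,308.06 × 0.14 = $463.13
City income tax: $3,308.06 × 0.025 = $82.70
State unemployment insurance (employee share): only $153,207.43 − $152,052.67 = $1,154.76 of this check is subject → $1,154.76 × 0.0039 = $4.50
OASDI: $3,509.99 × 0.046 = $161.46
Roth contribution: $82.37
Garnishment: $3,509.99 × 0.0503 = $176.55
Total deductions = $92.07 + $109.86 + $289.46 + $463.13 + $82.70 + $4.50 + $161.46 + $82.37 + $176.55 = $1,462.10
Net pay = $3,509.99 − $1,462.10 = $2,047.89

$2,047.89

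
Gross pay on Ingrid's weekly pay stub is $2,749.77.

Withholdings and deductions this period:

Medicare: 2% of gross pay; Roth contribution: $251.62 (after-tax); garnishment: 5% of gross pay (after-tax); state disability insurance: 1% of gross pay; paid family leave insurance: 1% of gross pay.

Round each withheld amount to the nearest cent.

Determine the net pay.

$2,250.66

State disability insurance: $2,749.77 × 0.01 = $27.50
Medicare: $2,749.77 × 0.02 = $55.00
Paid family leave insurance: $2,749.77 × 0.01 = $27.50
Garnishment: $2,749.77 × 0.05 = $137.49
Roth contribution: $251.62
Total deductions = $27.50 + $55.00 + $27.50 + $137.49 + $251.62 = $499.11
Net pay = $2,749.77 − $499.11 = $2,250.66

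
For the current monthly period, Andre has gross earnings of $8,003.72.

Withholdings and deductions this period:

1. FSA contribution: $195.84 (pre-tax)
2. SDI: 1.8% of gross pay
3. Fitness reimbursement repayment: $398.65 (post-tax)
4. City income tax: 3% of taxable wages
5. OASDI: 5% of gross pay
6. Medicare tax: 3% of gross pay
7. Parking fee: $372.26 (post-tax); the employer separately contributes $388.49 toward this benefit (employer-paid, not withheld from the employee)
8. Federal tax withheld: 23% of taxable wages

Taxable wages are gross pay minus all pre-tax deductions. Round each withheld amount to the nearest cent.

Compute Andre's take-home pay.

$4,222.55

FSA contribution: $195.84
Taxable wages = $8,003.72 − $195.84 = $7,807.88
Federal tax withheld: $7,807.88 × 0.23 = $1,795.81
City income tax: $7,807.88 × 0.03 = $234.24
OASDI: $8,003.72 × 0.05 = $400.19
SDI: $8,003.72 × 0.018 = $144.07
Medicare tax: $8,003.72 × 0.03 = $240.11
Parking fee: $372.26
Fitness reimbursement repayment: $398.65
(Employer's $388.49 toward parking fee is not withheld from the employee.)
Total deductions = $195.84 + $1,795.81 + $234.24 + $400.19 + $144.07 + $240.11 + $372.26 + $398.65 = $3,781.17
Net pay = $8,003.72 − $3,781.17 = $4,222.55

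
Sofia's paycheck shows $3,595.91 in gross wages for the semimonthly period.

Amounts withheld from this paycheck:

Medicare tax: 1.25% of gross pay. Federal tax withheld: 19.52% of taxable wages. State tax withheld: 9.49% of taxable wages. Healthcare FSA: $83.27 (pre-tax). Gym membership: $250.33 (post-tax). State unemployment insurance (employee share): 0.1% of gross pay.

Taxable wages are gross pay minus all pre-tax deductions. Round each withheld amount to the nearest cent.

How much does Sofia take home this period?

Healthcare FSA: $83.27
Taxable wages = $3,595.91 − $83.27 = $3,512.64
State tax withheld: $3,512.64 × 0.0949 = $333.35
Federal tax withheld: $3,512.64 × 0.1952 = $685.67
State unemployment insurance (employee share): $3,595.91 × 0.001 = $3.60
Medicare tax: $3,595.91 × 0.0125 = $44.95
Gym membership: $250.33
Total deductions = $83.27 + $333.35 + $685.67 + $3.60 + $44.95 + $250.33 = $1,401.17
Net pay = $3,595.91 − $1,401.17 = $2,194.74

$2,194.74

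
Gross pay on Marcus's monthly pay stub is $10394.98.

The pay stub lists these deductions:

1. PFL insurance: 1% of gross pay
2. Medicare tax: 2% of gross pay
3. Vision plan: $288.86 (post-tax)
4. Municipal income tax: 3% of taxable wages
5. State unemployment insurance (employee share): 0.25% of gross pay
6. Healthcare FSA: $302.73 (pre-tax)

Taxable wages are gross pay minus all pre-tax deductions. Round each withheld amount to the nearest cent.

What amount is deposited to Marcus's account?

$9162.78

Healthcare FSA: $302.73
Taxable wages = $10394.98 − $302.73 = $10092.25
Municipal income tax: $10092.25 × 0.03 = $302.77
State unemployment insurance (employee share): $10394.98 × 0.0025 = $25.99
PFL insurance: $10394.98 × 0.01 = $103.95
Medicare tax: $10394.98 × 0.02 = $207.90
Vision plan: $288.86
Total deductions = $302.73 + $302.77 + $25.99 + $103.95 + $207.90 + $288.86 = $1232.20
Net pay = $10394.98 − $1232.20 = $9162.78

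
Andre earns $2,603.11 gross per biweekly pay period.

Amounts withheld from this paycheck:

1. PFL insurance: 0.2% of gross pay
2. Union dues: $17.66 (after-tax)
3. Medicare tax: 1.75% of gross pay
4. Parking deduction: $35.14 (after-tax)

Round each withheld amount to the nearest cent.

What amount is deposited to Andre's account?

$2,499.55

PFL insurance: $2,603.11 × 0.002 = $5.21
Medicare tax: $2,603.11 × 0.0175 = $45.55
Parking deduction: $35.14
Union dues: $17.66
Total deductions = $5.21 + $45.55 + $35.14 + $17.66 = $103.56
Net pay = $2,603.11 − $103.56 = $2,499.55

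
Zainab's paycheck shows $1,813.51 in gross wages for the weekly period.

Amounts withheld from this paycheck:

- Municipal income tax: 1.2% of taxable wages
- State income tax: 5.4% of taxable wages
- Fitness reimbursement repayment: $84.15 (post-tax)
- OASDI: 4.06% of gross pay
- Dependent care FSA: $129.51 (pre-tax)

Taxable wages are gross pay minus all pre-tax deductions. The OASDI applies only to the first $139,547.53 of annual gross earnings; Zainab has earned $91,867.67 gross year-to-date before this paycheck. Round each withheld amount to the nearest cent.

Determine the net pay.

Dependent care FSA: $129.51
Taxable wages = $1,813.51 − $129.51 = $1,684.00
Municipal income tax: $1,684.00 × 0.012 = $20.21
State income tax: $1,684.00 × 0.054 = $90.94
OASDI: cap not yet reached, full $1,813.51 is subject → $1,813.51 × 0.0406 = $73.63
Fitness reimbursement repayment: $84.15
Total deductions = $129.51 + $20.21 + $90.94 + $73.63 + $84.15 = $398.44
Net pay = $1,813.51 − $398.44 = $1,415.07

$1,415.07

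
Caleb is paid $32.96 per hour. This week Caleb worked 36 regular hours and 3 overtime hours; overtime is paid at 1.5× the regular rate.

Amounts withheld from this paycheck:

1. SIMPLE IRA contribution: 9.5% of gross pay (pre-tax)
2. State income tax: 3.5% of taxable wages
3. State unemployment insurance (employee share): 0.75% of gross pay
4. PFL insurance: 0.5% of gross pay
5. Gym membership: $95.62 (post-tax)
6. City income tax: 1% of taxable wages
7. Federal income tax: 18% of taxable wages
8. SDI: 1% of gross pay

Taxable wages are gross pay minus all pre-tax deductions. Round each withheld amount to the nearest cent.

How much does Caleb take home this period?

Regular pay: 36 × $32.96 = $1186.56
Overtime pay: 3 × $32.96 × 1.5 = $148.32
Gross pay = $1186.56 + $148.32 = $1334.88
SIMPLE IRA contribution: $1334.88 × 0.095 = $126.81
Taxable wages = $1334.88 − $126.81 = $1208.07
State income tax: $1208.07 × 0.035 = $42.28
Federal income tax: $1208.07 × 0.18 = $217.45
City income tax: $1208.07 × 0.01 = $12.08
SDI: $1334.88 × 0.01 = $13.35
PFL insurance: $1334.88 × 0.005 = $6.67
State unemployment insurance (employee share): $1334.88 × 0.0075 = $10.01
Gym membership: $95.62
Total deductions = $126.81 + $42.28 + $217.45 + $12.08 + $13.35 + $6.67 + $10.01 + $95.62 = $524.27
Net pay = $1334.88 − $524.27 = $810.61

$810.61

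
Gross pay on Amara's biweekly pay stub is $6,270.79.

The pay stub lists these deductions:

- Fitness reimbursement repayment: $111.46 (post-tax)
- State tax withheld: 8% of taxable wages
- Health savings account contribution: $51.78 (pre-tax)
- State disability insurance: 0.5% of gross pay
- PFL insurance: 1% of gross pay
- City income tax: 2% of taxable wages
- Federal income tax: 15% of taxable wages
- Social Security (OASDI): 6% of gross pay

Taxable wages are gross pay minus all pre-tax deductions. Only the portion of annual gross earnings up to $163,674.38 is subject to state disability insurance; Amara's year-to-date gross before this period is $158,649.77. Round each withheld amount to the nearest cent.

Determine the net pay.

$4,088.72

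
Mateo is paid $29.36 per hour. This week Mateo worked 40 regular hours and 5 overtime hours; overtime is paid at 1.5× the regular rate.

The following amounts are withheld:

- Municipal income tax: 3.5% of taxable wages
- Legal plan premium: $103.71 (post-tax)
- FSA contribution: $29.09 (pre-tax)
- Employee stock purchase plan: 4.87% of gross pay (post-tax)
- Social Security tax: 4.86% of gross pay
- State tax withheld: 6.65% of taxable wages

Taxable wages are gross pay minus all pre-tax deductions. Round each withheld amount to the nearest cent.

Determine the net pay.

Regular pay: 40 × $29.36 = $1,174.40
Overtime pay: 5 × $29.36 × 1.5 = $220.20
Gross pay = $1,174.40 + $220.20 = $1,394.60
FSA contribution: $29.09
Taxable wages = $1,394.60 − $29.09 = $1,365.51
State tax withheld: $1,365.51 × 0.0665 = $90.81
Municipal income tax: $1,365.51 × 0.035 = $47.79
Social Security tax: $1,394.60 × 0.0486 = $67.78
Legal plan premium: $103.71
Employee stock purchase plan: $1,394.60 × 0.0487 = $67.92
Total deductions = $29.09 + $90.81 + $47.79 + $67.78 + $103.71 + $67.92 = $407.10
Net pay = $1,394.60 − $407.10 = $987.50

$987.50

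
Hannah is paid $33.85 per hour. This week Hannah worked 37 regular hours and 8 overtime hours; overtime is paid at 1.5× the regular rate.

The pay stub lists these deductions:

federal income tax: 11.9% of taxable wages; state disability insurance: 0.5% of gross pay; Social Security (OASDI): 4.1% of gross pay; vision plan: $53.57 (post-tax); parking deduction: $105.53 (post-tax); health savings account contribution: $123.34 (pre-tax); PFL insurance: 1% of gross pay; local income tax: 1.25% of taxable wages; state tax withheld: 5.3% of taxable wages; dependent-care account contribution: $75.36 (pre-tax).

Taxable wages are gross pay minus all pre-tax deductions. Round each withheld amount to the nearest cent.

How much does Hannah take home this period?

Regular pay: 37 × $33.85 = $1252.45
Overtime pay: 8 × $33.85 × 1.5 = $406.20
Gross pay = $1252.45 + $406.20 = $1658.65
Health savings account contribution: $123.34
Dependent-care account contribution: $75.36
Pre-tax total = $123.34 + $75.36 = $198.70
Taxable wages = $1658.65 − $198.70 = $1459.95
State tax withheld: $1459.95 × 0.053 = $77.38
Federal income tax: $1459.95 × 0.119 = $173.73
Local income tax: $1459.95 × 0.0125 = $18.25
PFL insurance: $1658.65 × 0.01 = $16.59
Social Security (OASDI): $1658.65 × 0.041 = $68.00
State disability insurance: $1658.65 × 0.005 = $8.29
Parking deduction: $105.53
Vision plan: $53.57
Total deductions = $123.34 + $75.36 + $77.38 + $173.73 + $18.25 + $16.59 + $68.00 + $8.29 + $105.53 + $53.57 = $720.04
Net pay = $1658.65 − $720.04 = $938.61

$938.61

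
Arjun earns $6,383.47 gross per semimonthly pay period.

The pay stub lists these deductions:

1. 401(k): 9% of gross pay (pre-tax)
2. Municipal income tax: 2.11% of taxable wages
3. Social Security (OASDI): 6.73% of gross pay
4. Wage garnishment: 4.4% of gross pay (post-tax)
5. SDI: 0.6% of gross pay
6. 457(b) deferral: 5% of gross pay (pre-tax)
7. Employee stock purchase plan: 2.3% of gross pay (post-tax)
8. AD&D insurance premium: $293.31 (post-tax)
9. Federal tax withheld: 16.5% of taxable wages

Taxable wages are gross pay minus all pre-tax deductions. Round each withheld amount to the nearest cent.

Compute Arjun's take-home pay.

$3,279.23

401(k): $6,383.47 × 0.09 = $574.51
457(b) deferral: $6,383.47 × 0.05 = $319.17
Pre-tax total = $574.51 + $319.17 = $893.68
Taxable wages = $6,383.47 − $893.68 = $5,489.79
Federal tax withheld: $5,489.79 × 0.165 = $905.82
Municipal income tax: $5,489.79 × 0.0211 = $115.83
SDI: $6,383.47 × 0.006 = $38.30
Social Security (OASDI): $6,383.47 × 0.0673 = $429.61
Employee stock purchase plan: $6,383.47 × 0.023 = $146.82
AD&D insurance premium: $293.31
Wage garnishment: $6,383.47 × 0.044 = $280.87
Total deductions = $574.51 + $319.17 + $905.82 + $115.83 + $38.30 + $429.61 + $146.82 + $293.31 + $280.87 = $3,104.24
Net pay = $6,383.47 − $3,104.24 = $3,279.23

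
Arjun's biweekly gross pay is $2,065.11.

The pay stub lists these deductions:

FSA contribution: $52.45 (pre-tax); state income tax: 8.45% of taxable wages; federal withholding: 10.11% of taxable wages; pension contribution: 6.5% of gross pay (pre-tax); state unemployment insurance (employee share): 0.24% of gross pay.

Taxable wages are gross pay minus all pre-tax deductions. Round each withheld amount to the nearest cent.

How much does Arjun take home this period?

FSA contribution: $52.45
Pension contribution: $2,065.11 × 0.065 = $134.23
Pre-tax total = $52.45 + $134.23 = $186.68
Taxable wages = $2,065.11 − $186.68 = $1,878.43
State income tax: $1,878.43 × 0.0845 = $158.73
Federal withholding: $1,878.43 × 0.1011 = $189.91
State unemployment insurance (employee share): $2,065.11 × 0.0024 = $4.96
Total deductions = $52.45 + $134.23 + $158.73 + $189.91 + $4.96 = $540.28
Net pay = $2,065.11 − $540.28 = $1,524.83

$1,524.83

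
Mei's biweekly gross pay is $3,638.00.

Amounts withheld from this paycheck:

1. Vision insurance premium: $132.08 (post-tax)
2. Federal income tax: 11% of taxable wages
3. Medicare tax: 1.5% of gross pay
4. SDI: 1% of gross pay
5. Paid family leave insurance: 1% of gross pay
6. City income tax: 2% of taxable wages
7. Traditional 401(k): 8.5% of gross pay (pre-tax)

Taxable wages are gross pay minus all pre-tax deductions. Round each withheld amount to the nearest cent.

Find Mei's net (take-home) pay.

$2,636.62

Traditional 401(k): $3,638.00 × 0.085 = $309.23
Taxable wages = $3,638.00 − $309.23 = $3,328.77
Federal income tax: $3,328.77 × 0.11 = $366.16
City income tax: $3,328.77 × 0.02 = $66.58
Paid family leave insurance: $3,638.00 × 0.01 = $36.38
Medicare tax: $3,638.00 × 0.015 = $54.57
SDI: $3,638.00 × 0.01 = $36.38
Vision insurance premium: $132.08
Total deductions = $309.23 + $366.16 + $66.58 + $36.38 + $54.57 + $36.38 + $132.08 = $1,001.38
Net pay = $3,638.00 − $1,001.38 = $2,636.62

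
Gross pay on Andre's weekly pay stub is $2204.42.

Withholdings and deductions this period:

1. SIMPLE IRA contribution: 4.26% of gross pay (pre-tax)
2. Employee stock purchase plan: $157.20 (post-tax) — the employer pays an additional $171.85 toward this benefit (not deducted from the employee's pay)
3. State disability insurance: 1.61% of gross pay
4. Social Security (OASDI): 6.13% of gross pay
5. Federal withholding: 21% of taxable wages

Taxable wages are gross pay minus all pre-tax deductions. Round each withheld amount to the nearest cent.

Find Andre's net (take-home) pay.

SIMPLE IRA contribution: $2204.42 × 0.0426 = $93.91
Taxable wages = $2204.42 − $93.91 = $2110.51
Federal withholding: $2110.51 × 0.21 = $443.21
Social Security (OASDI): $2204.42 × 0.0613 = $135.13
State disability insurance: $2204.42 × 0.0161 = $35.49
Employee stock purchase plan: $157.20
(Employer's $171.85 toward employee stock purchase plan is not withheld from the employee.)
Total deductions = $93.91 + $443.21 + $135.13 + $35.49 + $157.20 = $864.94
Net pay = $2204.42 − $864.94 = $1339.48

$1339.48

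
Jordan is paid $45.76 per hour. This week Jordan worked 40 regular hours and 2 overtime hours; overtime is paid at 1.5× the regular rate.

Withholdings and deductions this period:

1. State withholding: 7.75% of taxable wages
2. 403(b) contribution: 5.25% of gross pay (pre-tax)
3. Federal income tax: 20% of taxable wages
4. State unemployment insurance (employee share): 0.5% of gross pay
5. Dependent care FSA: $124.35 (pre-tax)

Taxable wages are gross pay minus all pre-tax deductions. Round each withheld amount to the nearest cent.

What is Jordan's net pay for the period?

Regular pay: 40 × $45.76 = $1,830.40
Overtime pay: 2 × $45.76 × 1.5 = $137.28
Gross pay = $1,830.40 + $137.28 = $1,967.68
403(b) contribution: $1,967.68 × 0.0525 = $103.30
Dependent care FSA: $124.35
Pre-tax total = $103.30 + $124.35 = $227.65
Taxable wages = $1,967.68 − $227.65 = $1,740.03
State withholding: $1,740.03 × 0.0775 = $134.85
Federal income tax: $1,740.03 × 0.2 = $348.01
State unemployment insurance (employee share): $1,967.68 × 0.005 = $9.84
Total deductions = $103.30 + $124.35 + $134.85 + $348.01 + $9.84 = $720.35
Net pay = $1,967.68 − $720.35 = $1,247.33

$1,247.33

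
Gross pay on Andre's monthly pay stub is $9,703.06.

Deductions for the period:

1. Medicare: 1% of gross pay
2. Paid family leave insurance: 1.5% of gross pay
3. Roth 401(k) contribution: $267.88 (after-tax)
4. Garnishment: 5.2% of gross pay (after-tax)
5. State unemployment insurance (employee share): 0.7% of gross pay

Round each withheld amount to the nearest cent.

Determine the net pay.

Medicare: $9,703.06 × 0.01 = $97.03
State unemployment insurance (employee share): $9,703.06 × 0.007 = $67.92
Paid family leave insurance: $9,703.06 × 0.015 = $145.55
Garnishment: $9,703.06 × 0.052 = $504.56
Roth 401(k) contribution: $267.88
Total deductions = $97.03 + $67.92 + $145.55 + $504.56 + $267.88 = $1,082.94
Net pay = $9,703.06 − $1,082.94 = $8,620.12

$8,620.12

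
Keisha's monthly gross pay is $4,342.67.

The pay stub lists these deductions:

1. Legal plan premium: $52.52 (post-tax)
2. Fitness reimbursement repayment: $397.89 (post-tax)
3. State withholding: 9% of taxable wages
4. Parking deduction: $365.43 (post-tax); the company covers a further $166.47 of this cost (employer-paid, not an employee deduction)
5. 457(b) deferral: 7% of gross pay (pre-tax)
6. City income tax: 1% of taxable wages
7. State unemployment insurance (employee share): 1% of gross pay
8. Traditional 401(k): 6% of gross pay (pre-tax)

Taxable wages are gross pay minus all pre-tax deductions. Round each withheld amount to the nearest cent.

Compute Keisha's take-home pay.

$2,541.04

457(b) deferral: $4,342.67 × 0.07 = $303.99
Traditional 401(k): $4,342.67 × 0.06 = $260.56
Pre-tax total = $303.99 + $260.56 = $564.55
Taxable wages = $4,342.67 − $564.55 = $3,778.12
City income tax: $3,778.12 × 0.01 = $37.78
State withholding: $3,778.12 × 0.09 = $340.03
State unemployment insurance (employee share): $4,342.67 × 0.01 = $43.43
Legal plan premium: $52.52
Fitness reimbursement repayment: $397.89
Parking deduction: $365.43
(Employer's $166.47 toward parking deduction is not withheld from the employee.)
Total deductions = $303.99 + $260.56 + $37.78 + $340.03 + $43.43 + $52.52 + $397.89 + $365.43 = $1,801.63
Net pay = $4,342.67 − $1,801.63 = $2,541.04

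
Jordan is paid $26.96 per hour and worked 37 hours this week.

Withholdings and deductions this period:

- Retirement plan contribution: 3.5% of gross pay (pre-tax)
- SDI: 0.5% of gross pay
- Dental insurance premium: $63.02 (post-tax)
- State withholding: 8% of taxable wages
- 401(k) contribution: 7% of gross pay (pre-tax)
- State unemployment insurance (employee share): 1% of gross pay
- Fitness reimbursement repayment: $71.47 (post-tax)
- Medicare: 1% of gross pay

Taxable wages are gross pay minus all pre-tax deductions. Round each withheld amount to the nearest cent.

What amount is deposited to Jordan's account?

$661.92

Gross pay: 37 × $26.96 = $997.52
401(k) contribution: $997.52 × 0.07 = $69.83
Retirement plan contribution: $997.52 × 0.035 = $34.91
Pre-tax total = $69.83 + $34.91 = $104.74
Taxable wages = $997.52 − $104.74 = $892.78
State withholding: $892.78 × 0.08 = $71.42
SDI: $997.52 × 0.005 = $4.99
State unemployment insurance (employee share): $997.52 × 0.01 = $9.98
Medicare: $997.52 × 0.01 = $9.98
Fitness reimbursement repayment: $71.47
Dental insurance premium: $63.02
Total deductions = $69.83 + $34.91 + $71.42 + $4.99 + $9.98 + $9.98 + $71.47 + $63.02 = $335.60
Net pay = $997.52 − $335.60 = $661.92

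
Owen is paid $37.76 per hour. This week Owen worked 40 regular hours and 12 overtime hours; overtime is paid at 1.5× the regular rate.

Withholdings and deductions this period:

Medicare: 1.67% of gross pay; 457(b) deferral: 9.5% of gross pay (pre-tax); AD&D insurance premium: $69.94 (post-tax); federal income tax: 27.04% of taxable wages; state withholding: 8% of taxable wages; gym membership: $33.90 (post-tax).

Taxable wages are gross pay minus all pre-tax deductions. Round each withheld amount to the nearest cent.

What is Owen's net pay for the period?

Regular pay: 40 × $37.76 = $1,510.40
Overtime pay: 12 × $37.76 × 1.5 = $679.68
Gross pay = $1,510.40 + $679.68 = $2,190.08
457(b) deferral: $2,190.08 × 0.095 = $208.06
Taxable wages = $2,190.08 − $208.06 = $1,982.02
Federal income tax: $1,982.02 × 0.2704 = $535.94
State withholding: $1,982.02 × 0.08 = $158.56
Medicare: $2,190.08 × 0.0167 = $36.57
Gym membership: $33.90
AD&D insurance premium: $69.94
Total deductions = $208.06 + $535.94 + $158.56 + $36.57 + $33.90 + $69.94 = $1,042.97
Net pay = $2,190.08 − $1,042.97 = $1,147.11

$1,147.11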